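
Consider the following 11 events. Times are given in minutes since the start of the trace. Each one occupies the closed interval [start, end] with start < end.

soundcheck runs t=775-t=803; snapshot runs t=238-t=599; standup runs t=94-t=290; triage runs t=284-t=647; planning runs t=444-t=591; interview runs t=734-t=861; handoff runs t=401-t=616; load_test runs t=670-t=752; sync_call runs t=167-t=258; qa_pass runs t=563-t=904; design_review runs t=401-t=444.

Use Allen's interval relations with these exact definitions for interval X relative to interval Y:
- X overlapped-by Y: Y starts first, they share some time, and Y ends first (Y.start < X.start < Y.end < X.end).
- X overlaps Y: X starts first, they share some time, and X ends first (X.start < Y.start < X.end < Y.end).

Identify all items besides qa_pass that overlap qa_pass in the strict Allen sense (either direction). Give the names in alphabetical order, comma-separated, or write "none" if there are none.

Target qa_pass = [t=563, t=904].
design_review [t=401, t=444] → before → no.
handoff [t=401, t=616] → overlaps → yes.
interview [t=734, t=861] → during → no.
load_test [t=670, t=752] → during → no.
planning [t=444, t=591] → overlaps → yes.
snapshot [t=238, t=599] → overlaps → yes.
soundcheck [t=775, t=803] → during → no.
standup [t=94, t=290] → before → no.
sync_call [t=167, t=258] → before → no.
triage [t=284, t=647] → overlaps → yes.
Result: handoff, planning, snapshot, triage.

handoff, planning, snapshot, triage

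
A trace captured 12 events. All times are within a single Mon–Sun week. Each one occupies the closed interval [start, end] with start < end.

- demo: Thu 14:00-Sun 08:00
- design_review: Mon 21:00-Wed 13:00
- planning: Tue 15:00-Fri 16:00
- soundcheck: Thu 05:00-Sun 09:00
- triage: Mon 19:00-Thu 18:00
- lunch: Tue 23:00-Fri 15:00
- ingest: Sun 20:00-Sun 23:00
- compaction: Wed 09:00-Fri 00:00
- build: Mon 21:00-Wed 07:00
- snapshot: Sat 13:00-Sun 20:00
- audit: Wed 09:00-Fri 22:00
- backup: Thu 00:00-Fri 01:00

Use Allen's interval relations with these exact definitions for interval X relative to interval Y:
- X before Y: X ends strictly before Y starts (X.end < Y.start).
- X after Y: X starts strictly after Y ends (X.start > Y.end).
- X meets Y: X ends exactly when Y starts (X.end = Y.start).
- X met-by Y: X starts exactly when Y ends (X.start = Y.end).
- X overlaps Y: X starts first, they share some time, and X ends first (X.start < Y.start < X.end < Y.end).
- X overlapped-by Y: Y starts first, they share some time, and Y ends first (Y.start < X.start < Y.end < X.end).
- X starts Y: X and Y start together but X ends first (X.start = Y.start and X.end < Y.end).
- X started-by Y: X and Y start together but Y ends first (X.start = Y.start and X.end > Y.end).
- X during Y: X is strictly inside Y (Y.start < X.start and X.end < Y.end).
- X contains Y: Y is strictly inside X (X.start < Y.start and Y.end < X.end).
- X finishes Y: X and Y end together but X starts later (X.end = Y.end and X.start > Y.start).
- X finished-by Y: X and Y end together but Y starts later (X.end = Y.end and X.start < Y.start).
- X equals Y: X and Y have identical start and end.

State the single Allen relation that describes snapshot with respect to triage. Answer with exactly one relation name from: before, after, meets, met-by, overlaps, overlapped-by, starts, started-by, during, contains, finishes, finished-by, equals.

after

snapshot = [Sat 13:00, Sun 20:00]; triage = [Mon 19:00, Thu 18:00].
Compare endpoints: snapshot.start > triage.start, snapshot.start > triage.end, snapshot.end > triage.start, snapshot.end > triage.end.
That pattern is 'after'.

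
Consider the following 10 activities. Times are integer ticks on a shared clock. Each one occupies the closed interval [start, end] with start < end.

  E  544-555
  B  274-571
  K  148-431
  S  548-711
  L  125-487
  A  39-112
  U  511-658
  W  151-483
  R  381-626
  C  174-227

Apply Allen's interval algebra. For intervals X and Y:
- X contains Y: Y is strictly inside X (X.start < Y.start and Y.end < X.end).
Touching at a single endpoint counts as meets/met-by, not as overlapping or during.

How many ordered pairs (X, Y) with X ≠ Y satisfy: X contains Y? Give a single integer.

Checking all 90 ordered pairs for relation 'contains'; matching pairs in alphabetical order:
(B, E): B contains E ✓
(K, C): K contains C ✓
(L, C): L contains C ✓
(L, K): L contains K ✓
(L, W): L contains W ✓
(R, E): R contains E ✓
(U, E): U contains E ✓
(W, C): W contains C ✓
Count: 8.

8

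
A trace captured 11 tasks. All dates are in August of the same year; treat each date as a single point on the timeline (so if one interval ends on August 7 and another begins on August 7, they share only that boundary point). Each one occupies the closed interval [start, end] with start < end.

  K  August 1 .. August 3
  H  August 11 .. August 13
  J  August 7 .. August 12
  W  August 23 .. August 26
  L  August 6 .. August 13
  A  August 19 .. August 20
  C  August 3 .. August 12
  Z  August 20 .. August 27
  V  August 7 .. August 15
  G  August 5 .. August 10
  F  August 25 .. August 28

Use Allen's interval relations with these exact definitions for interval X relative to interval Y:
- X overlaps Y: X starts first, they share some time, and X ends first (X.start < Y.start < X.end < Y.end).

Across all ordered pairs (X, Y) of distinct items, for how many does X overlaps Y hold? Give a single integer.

Checking all 110 ordered pairs for relation 'overlaps'; matching pairs in alphabetical order:
(C, H): C overlaps H ✓
(C, L): C overlaps L ✓
(C, V): C overlaps V ✓
(G, J): G overlaps J ✓
(G, L): G overlaps L ✓
(G, V): G overlaps V ✓
(J, H): J overlaps H ✓
(L, V): L overlaps V ✓
(W, F): W overlaps F ✓
(Z, F): Z overlaps F ✓
Count: 10.

10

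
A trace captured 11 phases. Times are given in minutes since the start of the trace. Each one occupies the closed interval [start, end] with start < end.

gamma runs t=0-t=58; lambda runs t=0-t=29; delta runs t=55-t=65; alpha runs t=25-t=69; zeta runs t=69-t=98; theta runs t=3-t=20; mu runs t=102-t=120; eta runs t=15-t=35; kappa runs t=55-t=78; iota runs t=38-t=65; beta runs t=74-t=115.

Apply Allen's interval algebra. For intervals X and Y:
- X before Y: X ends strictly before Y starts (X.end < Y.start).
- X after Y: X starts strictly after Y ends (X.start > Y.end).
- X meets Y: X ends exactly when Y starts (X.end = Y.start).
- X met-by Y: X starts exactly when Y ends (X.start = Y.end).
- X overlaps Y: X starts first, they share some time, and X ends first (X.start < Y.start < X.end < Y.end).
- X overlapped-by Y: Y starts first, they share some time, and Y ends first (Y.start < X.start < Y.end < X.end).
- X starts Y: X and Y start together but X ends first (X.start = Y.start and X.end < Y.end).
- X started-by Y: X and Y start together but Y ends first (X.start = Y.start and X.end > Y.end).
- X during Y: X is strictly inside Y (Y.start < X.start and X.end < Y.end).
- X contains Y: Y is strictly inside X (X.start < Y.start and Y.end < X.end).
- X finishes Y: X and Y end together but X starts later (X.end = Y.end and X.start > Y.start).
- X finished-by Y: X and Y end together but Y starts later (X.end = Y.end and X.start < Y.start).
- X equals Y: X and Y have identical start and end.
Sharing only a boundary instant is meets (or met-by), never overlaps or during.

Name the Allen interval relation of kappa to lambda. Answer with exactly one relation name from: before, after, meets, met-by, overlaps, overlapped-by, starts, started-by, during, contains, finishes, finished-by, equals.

after

kappa = [t=55, t=78]; lambda = [t=0, t=29].
Compare endpoints: kappa.start > lambda.start, kappa.start > lambda.end, kappa.end > lambda.start, kappa.end > lambda.end.
That pattern is 'after'.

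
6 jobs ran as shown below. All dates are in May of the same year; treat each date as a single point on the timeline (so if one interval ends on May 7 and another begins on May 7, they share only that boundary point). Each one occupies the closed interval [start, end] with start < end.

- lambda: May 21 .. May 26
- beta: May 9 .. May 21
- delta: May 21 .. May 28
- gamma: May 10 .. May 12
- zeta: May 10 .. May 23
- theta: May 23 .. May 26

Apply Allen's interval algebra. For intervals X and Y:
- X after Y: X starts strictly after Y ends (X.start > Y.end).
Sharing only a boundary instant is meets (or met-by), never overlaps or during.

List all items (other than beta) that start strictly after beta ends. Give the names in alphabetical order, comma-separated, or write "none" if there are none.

Target beta = [May 9, May 21].
delta [May 21, May 28] → met-by → no.
gamma [May 10, May 12] → during → no.
lambda [May 21, May 26] → met-by → no.
theta [May 23, May 26] → after → yes.
zeta [May 10, May 23] → overlapped-by → no.
Result: theta.

theta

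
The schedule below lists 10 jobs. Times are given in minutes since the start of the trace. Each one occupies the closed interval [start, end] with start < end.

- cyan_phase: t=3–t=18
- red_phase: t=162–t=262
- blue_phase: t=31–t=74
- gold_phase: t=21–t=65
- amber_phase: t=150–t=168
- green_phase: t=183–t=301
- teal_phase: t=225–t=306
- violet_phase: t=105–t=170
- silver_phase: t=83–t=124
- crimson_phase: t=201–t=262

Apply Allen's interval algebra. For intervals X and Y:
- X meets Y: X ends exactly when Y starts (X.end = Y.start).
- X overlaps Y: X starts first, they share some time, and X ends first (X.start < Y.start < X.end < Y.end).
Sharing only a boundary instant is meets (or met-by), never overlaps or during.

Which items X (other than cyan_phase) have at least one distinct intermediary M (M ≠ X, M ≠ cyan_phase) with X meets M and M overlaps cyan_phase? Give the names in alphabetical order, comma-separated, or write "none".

none

Target cyan_phase = [t=3, t=18].
Intermediaries M with M overlaps cyan_phase: none.
Union: none.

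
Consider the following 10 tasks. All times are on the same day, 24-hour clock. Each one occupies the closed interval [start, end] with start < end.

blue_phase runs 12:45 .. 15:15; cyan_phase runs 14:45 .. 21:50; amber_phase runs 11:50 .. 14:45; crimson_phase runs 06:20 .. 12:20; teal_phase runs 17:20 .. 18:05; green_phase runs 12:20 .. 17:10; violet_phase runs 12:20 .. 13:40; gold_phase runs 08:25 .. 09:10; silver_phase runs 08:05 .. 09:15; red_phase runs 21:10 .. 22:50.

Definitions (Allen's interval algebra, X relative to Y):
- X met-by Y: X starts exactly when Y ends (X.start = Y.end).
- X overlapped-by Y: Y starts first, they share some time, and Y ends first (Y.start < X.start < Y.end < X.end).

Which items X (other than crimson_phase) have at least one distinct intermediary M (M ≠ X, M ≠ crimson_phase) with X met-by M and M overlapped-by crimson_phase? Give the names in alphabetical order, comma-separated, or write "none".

Target crimson_phase = [06:20, 12:20].
Intermediaries M with M overlapped-by crimson_phase: amber_phase.
Via amber_phase — items with X met-by amber_phase: cyan_phase.
Union: cyan_phase.

cyan_phase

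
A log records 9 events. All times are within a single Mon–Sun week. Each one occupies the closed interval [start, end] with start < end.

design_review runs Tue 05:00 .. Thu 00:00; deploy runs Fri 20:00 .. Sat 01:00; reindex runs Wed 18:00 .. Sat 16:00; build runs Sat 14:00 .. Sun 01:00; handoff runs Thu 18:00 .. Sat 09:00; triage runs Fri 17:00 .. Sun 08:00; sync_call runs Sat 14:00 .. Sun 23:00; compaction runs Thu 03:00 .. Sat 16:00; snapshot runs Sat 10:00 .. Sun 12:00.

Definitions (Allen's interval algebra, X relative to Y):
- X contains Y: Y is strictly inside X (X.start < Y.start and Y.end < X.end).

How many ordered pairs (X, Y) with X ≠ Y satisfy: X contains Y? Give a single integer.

8

Checking all 72 ordered pairs for relation 'contains'; matching pairs in alphabetical order:
(compaction, deploy): compaction contains deploy ✓
(compaction, handoff): compaction contains handoff ✓
(handoff, deploy): handoff contains deploy ✓
(reindex, deploy): reindex contains deploy ✓
(reindex, handoff): reindex contains handoff ✓
(snapshot, build): snapshot contains build ✓
(triage, build): triage contains build ✓
(triage, deploy): triage contains deploy ✓
Count: 8.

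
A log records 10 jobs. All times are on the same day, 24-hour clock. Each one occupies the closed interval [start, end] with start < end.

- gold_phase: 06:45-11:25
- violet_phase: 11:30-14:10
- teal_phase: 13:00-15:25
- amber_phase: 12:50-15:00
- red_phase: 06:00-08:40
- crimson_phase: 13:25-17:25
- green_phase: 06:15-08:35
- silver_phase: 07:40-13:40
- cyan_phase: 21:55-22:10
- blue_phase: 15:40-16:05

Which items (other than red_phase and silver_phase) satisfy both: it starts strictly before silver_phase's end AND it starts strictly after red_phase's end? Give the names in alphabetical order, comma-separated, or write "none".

amber_phase, crimson_phase, teal_phase, violet_phase

Conditions: its start is strictly before silver_phase's end (X.start < 13:40) AND its start is strictly after red_phase's end (X.start > 08:40).
amber_phase: start 12:50 < 13:40? ✓; start 12:50 > 08:40? ✓ → yes.
blue_phase: start 15:40 < 13:40? ✗; start 15:40 > 08:40? ✓ → no.
crimson_phase: start 13:25 < 13:40? ✓; start 13:25 > 08:40? ✓ → yes.
cyan_phase: start 21:55 < 13:40? ✗; start 21:55 > 08:40? ✓ → no.
gold_phase: start 06:45 < 13:40? ✓; start 06:45 > 08:40? ✗ → no.
green_phase: start 06:15 < 13:40? ✓; start 06:15 > 08:40? ✗ → no.
teal_phase: start 13:00 < 13:40? ✓; start 13:00 > 08:40? ✓ → yes.
violet_phase: start 11:30 < 13:40? ✓; start 11:30 > 08:40? ✓ → yes.
Result: amber_phase, crimson_phase, teal_phase, violet_phase.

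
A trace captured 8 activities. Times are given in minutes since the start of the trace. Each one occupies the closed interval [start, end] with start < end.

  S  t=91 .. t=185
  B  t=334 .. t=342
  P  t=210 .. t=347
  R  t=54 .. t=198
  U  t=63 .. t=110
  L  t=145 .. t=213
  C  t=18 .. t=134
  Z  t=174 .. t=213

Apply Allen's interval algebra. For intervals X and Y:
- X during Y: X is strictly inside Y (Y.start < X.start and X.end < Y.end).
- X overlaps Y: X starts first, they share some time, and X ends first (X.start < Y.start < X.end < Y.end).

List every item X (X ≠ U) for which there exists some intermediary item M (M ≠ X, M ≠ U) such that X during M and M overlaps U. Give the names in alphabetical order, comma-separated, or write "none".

Target U = [t=63, t=110].
Intermediaries M with M overlaps U: none.
Union: none.

none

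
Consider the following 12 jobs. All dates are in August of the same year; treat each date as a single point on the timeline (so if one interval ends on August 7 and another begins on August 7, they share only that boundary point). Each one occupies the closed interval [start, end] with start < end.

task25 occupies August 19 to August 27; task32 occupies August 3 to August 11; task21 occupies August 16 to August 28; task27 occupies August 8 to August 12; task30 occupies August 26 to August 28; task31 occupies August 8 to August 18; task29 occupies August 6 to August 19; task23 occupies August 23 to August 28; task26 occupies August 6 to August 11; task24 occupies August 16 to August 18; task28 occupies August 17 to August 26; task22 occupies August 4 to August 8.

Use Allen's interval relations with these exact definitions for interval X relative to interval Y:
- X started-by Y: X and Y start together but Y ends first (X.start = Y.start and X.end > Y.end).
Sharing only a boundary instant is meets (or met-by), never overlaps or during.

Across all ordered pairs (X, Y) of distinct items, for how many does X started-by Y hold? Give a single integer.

Checking all 132 ordered pairs for relation 'started-by'; matching pairs in alphabetical order:
(task21, task24): task21 started-by task24 ✓
(task29, task26): task29 started-by task26 ✓
(task31, task27): task31 started-by task27 ✓
Count: 3.

3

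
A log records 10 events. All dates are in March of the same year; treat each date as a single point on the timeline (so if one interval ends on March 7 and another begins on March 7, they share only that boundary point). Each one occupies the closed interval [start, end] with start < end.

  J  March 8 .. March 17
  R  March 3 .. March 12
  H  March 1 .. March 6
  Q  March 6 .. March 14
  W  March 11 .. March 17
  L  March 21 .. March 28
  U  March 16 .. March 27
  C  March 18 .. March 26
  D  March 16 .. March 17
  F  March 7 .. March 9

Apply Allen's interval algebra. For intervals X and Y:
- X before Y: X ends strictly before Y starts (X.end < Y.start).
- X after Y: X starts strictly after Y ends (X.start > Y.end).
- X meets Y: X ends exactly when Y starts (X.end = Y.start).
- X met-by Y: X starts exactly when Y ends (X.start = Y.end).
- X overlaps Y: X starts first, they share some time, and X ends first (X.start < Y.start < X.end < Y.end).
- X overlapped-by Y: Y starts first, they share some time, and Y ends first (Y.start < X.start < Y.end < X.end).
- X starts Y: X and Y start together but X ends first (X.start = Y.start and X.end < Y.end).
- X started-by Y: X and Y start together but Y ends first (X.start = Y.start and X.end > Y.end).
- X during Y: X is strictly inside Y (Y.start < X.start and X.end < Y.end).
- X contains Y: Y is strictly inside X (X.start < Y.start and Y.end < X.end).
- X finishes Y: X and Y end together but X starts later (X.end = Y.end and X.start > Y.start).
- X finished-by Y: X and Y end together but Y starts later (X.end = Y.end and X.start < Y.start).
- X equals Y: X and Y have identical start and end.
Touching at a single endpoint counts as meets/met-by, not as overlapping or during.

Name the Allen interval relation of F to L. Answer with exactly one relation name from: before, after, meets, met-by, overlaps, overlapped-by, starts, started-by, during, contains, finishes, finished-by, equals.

before

F = [March 7, March 9]; L = [March 21, March 28].
Compare endpoints: F.start < L.start, F.start < L.end, F.end < L.start, F.end < L.end.
That pattern is 'before'.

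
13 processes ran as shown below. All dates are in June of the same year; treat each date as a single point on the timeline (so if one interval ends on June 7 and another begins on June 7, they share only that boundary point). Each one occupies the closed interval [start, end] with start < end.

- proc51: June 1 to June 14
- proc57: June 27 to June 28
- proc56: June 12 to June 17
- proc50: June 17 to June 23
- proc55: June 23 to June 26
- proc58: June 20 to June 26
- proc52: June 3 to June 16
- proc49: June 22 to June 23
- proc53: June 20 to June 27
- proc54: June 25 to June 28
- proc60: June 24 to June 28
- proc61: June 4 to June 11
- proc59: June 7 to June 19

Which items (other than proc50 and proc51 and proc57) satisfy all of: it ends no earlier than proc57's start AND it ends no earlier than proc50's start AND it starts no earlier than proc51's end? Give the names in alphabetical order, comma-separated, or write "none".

proc53, proc54, proc60

Conditions: its end is no earlier than proc57's start (X.end >= June 27) AND its end is no earlier than proc50's start (X.end >= June 17) AND its start is no earlier than proc51's end (X.start >= June 14).
proc49: end June 23 >= June 27? ✗; end June 23 >= June 17? ✓; start June 22 >= June 14? ✓ → no.
proc52: end June 16 >= June 27? ✗; end June 16 >= June 17? ✗; start June 3 >= June 14? ✗ → no.
proc53: end June 27 >= June 27? ✓; end June 27 >= June 17? ✓; start June 20 >= June 14? ✓ → yes.
proc54: end June 28 >= June 27? ✓; end June 28 >= June 17? ✓; start June 25 >= June 14? ✓ → yes.
proc55: end June 26 >= June 27? ✗; end June 26 >= June 17? ✓; start June 23 >= June 14? ✓ → no.
proc56: end June 17 >= June 27? ✗; end June 17 >= June 17? ✓; start June 12 >= June 14? ✗ → no.
proc58: end June 26 >= June 27? ✗; end June 26 >= June 17? ✓; start June 20 >= June 14? ✓ → no.
proc59: end June 19 >= June 27? ✗; end June 19 >= June 17? ✓; start June 7 >= June 14? ✗ → no.
proc60: end June 28 >= June 27? ✓; end June 28 >= June 17? ✓; start June 24 >= June 14? ✓ → yes.
proc61: end June 11 >= June 27? ✗; end June 11 >= June 17? ✗; start June 4 >= June 14? ✗ → no.
Result: proc53, proc54, proc60.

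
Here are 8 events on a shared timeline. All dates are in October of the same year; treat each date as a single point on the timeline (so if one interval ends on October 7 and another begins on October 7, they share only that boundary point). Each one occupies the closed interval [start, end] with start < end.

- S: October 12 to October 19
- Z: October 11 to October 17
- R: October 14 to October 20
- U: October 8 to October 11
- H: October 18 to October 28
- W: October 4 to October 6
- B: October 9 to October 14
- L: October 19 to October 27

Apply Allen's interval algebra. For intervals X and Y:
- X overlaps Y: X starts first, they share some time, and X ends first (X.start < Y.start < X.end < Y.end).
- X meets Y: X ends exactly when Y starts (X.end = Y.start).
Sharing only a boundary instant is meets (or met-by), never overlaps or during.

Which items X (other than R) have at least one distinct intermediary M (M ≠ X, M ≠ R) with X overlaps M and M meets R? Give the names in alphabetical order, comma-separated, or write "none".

U

Target R = [October 14, October 20].
Intermediaries M with M meets R: B.
Via B — items with X overlaps B: U.
Union: U.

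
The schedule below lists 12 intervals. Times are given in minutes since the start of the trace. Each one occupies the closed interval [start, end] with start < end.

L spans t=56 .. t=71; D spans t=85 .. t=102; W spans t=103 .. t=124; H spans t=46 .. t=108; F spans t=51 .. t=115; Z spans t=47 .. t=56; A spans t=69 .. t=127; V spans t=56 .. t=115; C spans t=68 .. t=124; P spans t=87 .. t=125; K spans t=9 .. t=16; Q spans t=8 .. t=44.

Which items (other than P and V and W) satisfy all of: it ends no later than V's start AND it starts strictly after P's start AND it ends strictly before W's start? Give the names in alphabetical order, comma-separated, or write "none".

none

Conditions: its end is no later than V's start (X.end <= t=56) AND its start is strictly after P's start (X.start > t=87) AND its end is strictly before W's start (X.end < t=103).
A: end t=127 <= t=56? ✗; start t=69 > t=87? ✗; end t=127 < t=103? ✗ → no.
C: end t=124 <= t=56? ✗; start t=68 > t=87? ✗; end t=124 < t=103? ✗ → no.
D: end t=102 <= t=56? ✗; start t=85 > t=87? ✗; end t=102 < t=103? ✓ → no.
F: end t=115 <= t=56? ✗; start t=51 > t=87? ✗; end t=115 < t=103? ✗ → no.
H: end t=108 <= t=56? ✗; start t=46 > t=87? ✗; end t=108 < t=103? ✗ → no.
K: end t=16 <= t=56? ✓; start t=9 > t=87? ✗; end t=16 < t=103? ✓ → no.
L: end t=71 <= t=56? ✗; start t=56 > t=87? ✗; end t=71 < t=103? ✓ → no.
Q: end t=44 <= t=56? ✓; start t=8 > t=87? ✗; end t=44 < t=103? ✓ → no.
Z: end t=56 <= t=56? ✓; start t=47 > t=87? ✗; end t=56 < t=103? ✓ → no.
Result: none.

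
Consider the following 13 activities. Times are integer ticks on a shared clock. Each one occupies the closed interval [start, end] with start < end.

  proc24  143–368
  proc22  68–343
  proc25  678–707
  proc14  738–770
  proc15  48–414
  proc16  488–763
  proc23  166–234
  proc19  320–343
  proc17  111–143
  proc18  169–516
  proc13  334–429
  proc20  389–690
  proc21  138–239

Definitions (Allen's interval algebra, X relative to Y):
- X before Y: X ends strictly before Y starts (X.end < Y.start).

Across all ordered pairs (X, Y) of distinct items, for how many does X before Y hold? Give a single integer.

Checking all 156 ordered pairs for relation 'before'; matching pairs in alphabetical order:
(proc13, proc14): proc13 before proc14 ✓
(proc13, proc16): proc13 before proc16 ✓
(proc13, proc25): proc13 before proc25 ✓
(proc15, proc14): proc15 before proc14 ✓
(proc15, proc16): proc15 before proc16 ✓
(proc15, proc25): proc15 before proc25 ✓
(proc17, proc13): proc17 before proc13 ✓
(proc17, proc14): proc17 before proc14 ✓
(proc17, proc16): proc17 before proc16 ✓
(proc17, proc18): proc17 before proc18 ✓
(proc17, proc19): proc17 before proc19 ✓
(proc17, proc20): proc17 before proc20 ✓
(proc17, proc23): proc17 before proc23 ✓
(proc17, proc25): proc17 before proc25 ✓
(proc18, proc14): proc18 before proc14 ✓
(proc18, proc25): proc18 before proc25 ✓
(proc19, proc14): proc19 before proc14 ✓
(proc19, proc16): proc19 before proc16 ✓
(proc19, proc20): proc19 before proc20 ✓
(proc19, proc25): proc19 before proc25 ✓
(proc20, proc14): proc20 before proc14 ✓
(proc21, proc13): proc21 before proc13 ✓
(proc21, proc14): proc21 before proc14 ✓
(proc21, proc16): proc21 before proc16 ✓
... plus 18 further pairs not listed.
Count: 42.

42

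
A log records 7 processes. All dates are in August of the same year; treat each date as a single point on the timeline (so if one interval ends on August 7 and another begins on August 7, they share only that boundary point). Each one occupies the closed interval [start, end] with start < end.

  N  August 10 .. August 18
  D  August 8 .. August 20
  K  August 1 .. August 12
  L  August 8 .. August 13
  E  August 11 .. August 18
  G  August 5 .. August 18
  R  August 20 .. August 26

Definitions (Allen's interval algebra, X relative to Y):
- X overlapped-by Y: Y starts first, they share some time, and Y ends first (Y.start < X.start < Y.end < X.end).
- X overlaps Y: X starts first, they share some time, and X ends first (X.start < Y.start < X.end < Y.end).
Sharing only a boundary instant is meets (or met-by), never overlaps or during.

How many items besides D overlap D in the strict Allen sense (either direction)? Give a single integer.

2

Target D = [August 8, August 20].
E [August 11, August 18] → during → no.
G [August 5, August 18] → overlaps → counts.
K [August 1, August 12] → overlaps → counts.
L [August 8, August 13] → starts → no.
N [August 10, August 18] → during → no.
R [August 20, August 26] → met-by → no.
Total: 2.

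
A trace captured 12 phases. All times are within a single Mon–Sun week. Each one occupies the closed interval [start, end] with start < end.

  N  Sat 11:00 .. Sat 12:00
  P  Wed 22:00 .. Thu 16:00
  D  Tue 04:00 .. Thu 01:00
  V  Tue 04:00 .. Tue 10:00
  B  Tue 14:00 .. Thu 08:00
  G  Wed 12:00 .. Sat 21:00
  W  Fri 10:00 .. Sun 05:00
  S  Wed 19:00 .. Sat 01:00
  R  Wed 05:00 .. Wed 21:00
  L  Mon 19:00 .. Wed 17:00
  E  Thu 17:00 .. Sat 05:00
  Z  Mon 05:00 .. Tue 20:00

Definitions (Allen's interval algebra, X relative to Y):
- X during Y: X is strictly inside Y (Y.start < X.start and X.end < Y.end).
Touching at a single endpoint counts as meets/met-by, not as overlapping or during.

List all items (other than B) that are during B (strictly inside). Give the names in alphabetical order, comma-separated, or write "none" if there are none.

Target B = [Tue 14:00, Thu 08:00].
D [Tue 04:00, Thu 01:00] → overlaps → no.
E [Thu 17:00, Sat 05:00] → after → no.
G [Wed 12:00, Sat 21:00] → overlapped-by → no.
L [Mon 19:00, Wed 17:00] → overlaps → no.
N [Sat 11:00, Sat 12:00] → after → no.
P [Wed 22:00, Thu 16:00] → overlapped-by → no.
R [Wed 05:00, Wed 21:00] → during → yes.
S [Wed 19:00, Sat 01:00] → overlapped-by → no.
V [Tue 04:00, Tue 10:00] → before → no.
W [Fri 10:00, Sun 05:00] → after → no.
Z [Mon 05:00, Tue 20:00] → overlaps → no.
Result: R.

R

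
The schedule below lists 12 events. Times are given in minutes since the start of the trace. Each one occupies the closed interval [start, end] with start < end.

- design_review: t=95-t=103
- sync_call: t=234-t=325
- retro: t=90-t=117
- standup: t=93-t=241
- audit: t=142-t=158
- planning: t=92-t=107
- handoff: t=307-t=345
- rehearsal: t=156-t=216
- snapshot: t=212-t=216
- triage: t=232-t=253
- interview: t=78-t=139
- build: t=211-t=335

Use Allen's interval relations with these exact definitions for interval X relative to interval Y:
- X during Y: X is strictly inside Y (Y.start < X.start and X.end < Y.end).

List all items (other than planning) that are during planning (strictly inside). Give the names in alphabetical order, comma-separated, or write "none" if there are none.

Target planning = [t=92, t=107].
audit [t=142, t=158] → after → no.
build [t=211, t=335] → after → no.
design_review [t=95, t=103] → during → yes.
handoff [t=307, t=345] → after → no.
interview [t=78, t=139] → contains → no.
rehearsal [t=156, t=216] → after → no.
retro [t=90, t=117] → contains → no.
snapshot [t=212, t=216] → after → no.
standup [t=93, t=241] → overlapped-by → no.
sync_call [t=234, t=325] → after → no.
triage [t=232, t=253] → after → no.
Result: design_review.

design_review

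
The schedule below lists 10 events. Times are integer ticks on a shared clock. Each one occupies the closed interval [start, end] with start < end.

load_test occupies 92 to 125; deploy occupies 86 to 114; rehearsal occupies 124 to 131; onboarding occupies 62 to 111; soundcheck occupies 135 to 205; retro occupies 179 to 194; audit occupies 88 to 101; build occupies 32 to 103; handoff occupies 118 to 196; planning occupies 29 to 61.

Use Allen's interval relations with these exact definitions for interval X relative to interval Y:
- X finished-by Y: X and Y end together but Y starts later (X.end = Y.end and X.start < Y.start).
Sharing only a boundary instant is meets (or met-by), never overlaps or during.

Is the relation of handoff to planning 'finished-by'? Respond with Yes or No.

No

handoff = [118, 196], planning = [29, 61].
Actual relation of handoff to planning: after.
Asked whether 'finished-by' holds → No.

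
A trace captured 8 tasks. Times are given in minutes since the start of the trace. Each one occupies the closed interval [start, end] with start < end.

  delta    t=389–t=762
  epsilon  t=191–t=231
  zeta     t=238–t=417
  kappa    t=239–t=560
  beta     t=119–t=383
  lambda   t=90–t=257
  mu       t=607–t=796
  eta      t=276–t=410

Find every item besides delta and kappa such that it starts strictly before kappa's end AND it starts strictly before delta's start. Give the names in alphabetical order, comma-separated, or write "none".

Conditions: its start is strictly before kappa's end (X.start < t=560) AND its start is strictly before delta's start (X.start < t=389).
beta: start t=119 < t=560? ✓; start t=119 < t=389? ✓ → yes.
epsilon: start t=191 < t=560? ✓; start t=191 < t=389? ✓ → yes.
eta: start t=276 < t=560? ✓; start t=276 < t=389? ✓ → yes.
lambda: start t=90 < t=560? ✓; start t=90 < t=389? ✓ → yes.
mu: start t=607 < t=560? ✗; start t=607 < t=389? ✗ → no.
zeta: start t=238 < t=560? ✓; start t=238 < t=389? ✓ → yes.
Result: beta, epsilon, eta, lambda, zeta.

beta, epsilon, eta, lambda, zeta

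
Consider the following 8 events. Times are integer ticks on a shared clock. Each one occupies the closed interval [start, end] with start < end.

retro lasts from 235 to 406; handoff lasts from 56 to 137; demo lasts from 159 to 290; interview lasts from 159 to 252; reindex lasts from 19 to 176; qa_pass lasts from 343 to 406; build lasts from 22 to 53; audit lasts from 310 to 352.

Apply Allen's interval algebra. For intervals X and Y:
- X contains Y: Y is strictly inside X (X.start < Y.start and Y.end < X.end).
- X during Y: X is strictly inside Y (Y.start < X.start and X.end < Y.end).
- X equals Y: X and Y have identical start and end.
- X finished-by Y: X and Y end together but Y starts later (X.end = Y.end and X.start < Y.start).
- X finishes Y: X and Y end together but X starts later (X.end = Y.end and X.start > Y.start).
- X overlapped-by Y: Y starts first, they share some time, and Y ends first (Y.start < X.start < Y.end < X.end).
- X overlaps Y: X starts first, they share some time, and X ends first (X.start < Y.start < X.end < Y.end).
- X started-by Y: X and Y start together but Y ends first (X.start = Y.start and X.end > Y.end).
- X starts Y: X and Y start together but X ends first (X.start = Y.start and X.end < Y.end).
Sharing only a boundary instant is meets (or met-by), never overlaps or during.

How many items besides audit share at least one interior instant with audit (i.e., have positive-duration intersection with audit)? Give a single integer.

2

Target audit = [310, 352].
build [22, 53] → before → no.
demo [159, 290] → before → no.
handoff [56, 137] → before → no.
interview [159, 252] → before → no.
qa_pass [343, 406] → overlapped-by → counts.
reindex [19, 176] → before → no.
retro [235, 406] → contains → counts.
Total: 2.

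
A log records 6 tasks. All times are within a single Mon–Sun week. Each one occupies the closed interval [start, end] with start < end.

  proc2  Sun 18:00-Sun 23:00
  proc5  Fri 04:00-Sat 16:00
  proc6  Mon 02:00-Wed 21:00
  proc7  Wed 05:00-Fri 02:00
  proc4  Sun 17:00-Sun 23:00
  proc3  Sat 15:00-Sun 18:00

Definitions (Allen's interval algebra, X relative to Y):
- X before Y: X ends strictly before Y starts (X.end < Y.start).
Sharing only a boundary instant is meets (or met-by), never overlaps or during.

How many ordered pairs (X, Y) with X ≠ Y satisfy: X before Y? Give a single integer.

Checking all 30 ordered pairs for relation 'before'; matching pairs in alphabetical order:
(proc5, proc2): proc5 before proc2 ✓
(proc5, proc4): proc5 before proc4 ✓
(proc6, proc2): proc6 before proc2 ✓
(proc6, proc3): proc6 before proc3 ✓
(proc6, proc4): proc6 before proc4 ✓
(proc6, proc5): proc6 before proc5 ✓
(proc7, proc2): proc7 before proc2 ✓
(proc7, proc3): proc7 before proc3 ✓
(proc7, proc4): proc7 before proc4 ✓
(proc7, proc5): proc7 before proc5 ✓
Count: 10.

10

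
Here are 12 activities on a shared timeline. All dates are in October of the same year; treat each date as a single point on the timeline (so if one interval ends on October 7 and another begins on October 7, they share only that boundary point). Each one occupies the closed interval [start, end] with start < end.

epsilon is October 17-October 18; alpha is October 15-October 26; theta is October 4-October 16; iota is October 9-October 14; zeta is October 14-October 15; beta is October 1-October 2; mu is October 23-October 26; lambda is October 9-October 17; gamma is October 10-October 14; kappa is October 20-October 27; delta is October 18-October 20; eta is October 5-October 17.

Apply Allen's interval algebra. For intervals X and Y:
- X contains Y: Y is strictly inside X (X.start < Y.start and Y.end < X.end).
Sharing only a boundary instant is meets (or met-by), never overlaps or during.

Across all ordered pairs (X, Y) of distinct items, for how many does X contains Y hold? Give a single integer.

Checking all 132 ordered pairs for relation 'contains'; matching pairs in alphabetical order:
(alpha, delta): alpha contains delta ✓
(alpha, epsilon): alpha contains epsilon ✓
(eta, gamma): eta contains gamma ✓
(eta, iota): eta contains iota ✓
(eta, zeta): eta contains zeta ✓
(kappa, mu): kappa contains mu ✓
(lambda, gamma): lambda contains gamma ✓
(lambda, zeta): lambda contains zeta ✓
(theta, gamma): theta contains gamma ✓
(theta, iota): theta contains iota ✓
(theta, zeta): theta contains zeta ✓
Count: 11.

11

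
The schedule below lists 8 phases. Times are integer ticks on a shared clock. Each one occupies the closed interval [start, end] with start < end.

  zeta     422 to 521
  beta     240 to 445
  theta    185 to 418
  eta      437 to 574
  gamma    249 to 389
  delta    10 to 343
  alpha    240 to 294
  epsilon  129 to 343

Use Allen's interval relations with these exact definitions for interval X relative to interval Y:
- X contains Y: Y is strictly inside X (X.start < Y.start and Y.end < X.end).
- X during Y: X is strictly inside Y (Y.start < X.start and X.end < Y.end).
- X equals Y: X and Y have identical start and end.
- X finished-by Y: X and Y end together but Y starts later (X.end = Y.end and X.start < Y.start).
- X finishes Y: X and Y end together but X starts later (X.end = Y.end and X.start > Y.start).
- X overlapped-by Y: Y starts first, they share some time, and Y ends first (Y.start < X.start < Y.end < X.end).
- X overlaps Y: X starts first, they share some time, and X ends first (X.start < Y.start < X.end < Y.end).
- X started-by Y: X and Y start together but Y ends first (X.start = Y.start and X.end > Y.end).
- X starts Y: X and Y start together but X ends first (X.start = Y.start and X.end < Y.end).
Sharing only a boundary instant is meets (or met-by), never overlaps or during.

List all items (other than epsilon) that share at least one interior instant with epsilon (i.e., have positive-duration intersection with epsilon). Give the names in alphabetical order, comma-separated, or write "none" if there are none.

alpha, beta, delta, gamma, theta

Target epsilon = [129, 343].
alpha [240, 294] → during → yes.
beta [240, 445] → overlapped-by → yes.
delta [10, 343] → finished-by → yes.
eta [437, 574] → after → no.
gamma [249, 389] → overlapped-by → yes.
theta [185, 418] → overlapped-by → yes.
zeta [422, 521] → after → no.
Result: alpha, beta, delta, gamma, theta.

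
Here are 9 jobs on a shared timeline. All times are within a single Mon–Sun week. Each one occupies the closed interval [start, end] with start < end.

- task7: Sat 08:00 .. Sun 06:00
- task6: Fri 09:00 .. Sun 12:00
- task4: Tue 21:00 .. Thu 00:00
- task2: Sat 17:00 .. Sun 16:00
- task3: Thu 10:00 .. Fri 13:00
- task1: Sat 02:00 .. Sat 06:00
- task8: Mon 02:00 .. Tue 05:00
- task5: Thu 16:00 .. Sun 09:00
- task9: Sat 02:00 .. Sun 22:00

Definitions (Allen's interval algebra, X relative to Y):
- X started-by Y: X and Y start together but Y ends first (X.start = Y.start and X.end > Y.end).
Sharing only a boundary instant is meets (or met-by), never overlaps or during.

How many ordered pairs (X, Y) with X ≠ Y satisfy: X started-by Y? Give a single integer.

Checking all 72 ordered pairs for relation 'started-by'; matching pairs in alphabetical order:
(task9, task1): task9 started-by task1 ✓
Count: 1.

1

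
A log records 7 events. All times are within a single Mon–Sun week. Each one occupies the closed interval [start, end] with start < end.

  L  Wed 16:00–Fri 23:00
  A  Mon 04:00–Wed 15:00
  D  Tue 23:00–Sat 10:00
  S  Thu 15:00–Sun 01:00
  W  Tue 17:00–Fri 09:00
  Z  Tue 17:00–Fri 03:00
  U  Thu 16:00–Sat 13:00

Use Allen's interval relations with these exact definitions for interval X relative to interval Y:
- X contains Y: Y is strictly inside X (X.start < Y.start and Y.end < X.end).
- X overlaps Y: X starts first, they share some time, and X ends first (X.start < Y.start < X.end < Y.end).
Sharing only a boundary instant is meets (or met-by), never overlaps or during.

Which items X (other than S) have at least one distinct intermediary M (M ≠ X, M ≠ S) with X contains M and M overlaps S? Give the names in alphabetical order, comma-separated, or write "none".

Target S = [Thu 15:00, Sun 01:00].
Intermediaries M with M overlaps S: D, L, W, Z.
Via D — items with X contains D: none.
Via L — items with X contains L: D.
Via W — items with X contains W: none.
Via Z — items with X contains Z: none.
Union: D.

D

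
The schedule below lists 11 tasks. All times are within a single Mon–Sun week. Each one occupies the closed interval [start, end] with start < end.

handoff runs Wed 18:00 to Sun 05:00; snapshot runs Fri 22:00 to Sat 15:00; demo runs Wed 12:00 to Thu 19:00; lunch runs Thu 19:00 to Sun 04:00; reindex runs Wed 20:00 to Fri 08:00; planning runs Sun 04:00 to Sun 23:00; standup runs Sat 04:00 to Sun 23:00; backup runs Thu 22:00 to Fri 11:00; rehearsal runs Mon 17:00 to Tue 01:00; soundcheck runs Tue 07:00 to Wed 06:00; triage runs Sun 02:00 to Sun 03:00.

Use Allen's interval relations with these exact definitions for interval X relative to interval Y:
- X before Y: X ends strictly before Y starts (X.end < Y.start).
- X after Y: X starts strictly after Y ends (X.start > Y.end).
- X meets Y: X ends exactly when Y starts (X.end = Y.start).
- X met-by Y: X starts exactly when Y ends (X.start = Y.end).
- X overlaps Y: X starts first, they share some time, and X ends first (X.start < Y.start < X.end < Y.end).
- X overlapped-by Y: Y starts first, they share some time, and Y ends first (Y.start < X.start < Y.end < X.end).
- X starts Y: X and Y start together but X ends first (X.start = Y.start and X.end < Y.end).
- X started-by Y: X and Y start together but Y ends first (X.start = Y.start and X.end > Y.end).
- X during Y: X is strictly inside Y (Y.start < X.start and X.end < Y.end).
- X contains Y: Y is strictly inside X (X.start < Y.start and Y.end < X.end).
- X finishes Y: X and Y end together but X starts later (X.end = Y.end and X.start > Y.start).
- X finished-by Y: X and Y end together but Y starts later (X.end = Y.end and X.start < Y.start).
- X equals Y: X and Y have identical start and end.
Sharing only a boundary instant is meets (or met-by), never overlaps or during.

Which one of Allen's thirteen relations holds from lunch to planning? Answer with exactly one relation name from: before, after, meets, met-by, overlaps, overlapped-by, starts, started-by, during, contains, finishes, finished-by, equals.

meets

lunch = [Thu 19:00, Sun 04:00]; planning = [Sun 04:00, Sun 23:00].
Compare endpoints: lunch.start < planning.start, lunch.start < planning.end, lunch.end = planning.start, lunch.end < planning.end.
That pattern is 'meets'.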